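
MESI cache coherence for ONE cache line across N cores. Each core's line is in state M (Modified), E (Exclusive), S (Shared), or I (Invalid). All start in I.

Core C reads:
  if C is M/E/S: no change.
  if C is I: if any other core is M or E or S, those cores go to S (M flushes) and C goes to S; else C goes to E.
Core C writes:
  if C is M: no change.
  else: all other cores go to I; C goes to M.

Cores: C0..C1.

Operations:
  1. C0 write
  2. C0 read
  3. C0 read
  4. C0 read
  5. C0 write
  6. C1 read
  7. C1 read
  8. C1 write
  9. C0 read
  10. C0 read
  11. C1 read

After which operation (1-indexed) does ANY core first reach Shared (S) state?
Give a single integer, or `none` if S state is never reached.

Op 1: C0 write [C0 write: invalidate none -> C0=M] -> [M,I]
Op 2: C0 read [C0 read: already in M, no change] -> [M,I]
Op 3: C0 read [C0 read: already in M, no change] -> [M,I]
Op 4: C0 read [C0 read: already in M, no change] -> [M,I]
Op 5: C0 write [C0 write: already M (modified), no change] -> [M,I]
Op 6: C1 read [C1 read from I: others=['C0=M'] -> C1=S, others downsized to S] -> [S,S]
  -> First S state at op 6; remaining ops need not be traced.

Answer: 6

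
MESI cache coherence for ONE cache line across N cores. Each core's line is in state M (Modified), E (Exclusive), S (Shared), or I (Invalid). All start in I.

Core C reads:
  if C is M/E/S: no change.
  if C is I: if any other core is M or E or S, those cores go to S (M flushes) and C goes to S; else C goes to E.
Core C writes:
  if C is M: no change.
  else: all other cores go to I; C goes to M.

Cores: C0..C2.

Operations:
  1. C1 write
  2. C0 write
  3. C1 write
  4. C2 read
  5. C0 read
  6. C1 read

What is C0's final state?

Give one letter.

Answer: S

Derivation:
Op 1: C1 write [C1 write: invalidate none -> C1=M] -> [I,M,I]
Op 2: C0 write [C0 write: invalidate ['C1=M'] -> C0=M] -> [M,I,I]
Op 3: C1 write [C1 write: invalidate ['C0=M'] -> C1=M] -> [I,M,I]
Op 4: C2 read [C2 read from I: others=['C1=M'] -> C2=S, others downsized to S] -> [I,S,S]
Op 5: C0 read [C0 read from I: others=['C1=S', 'C2=S'] -> C0=S, others downsized to S] -> [S,S,S]
Op 6: C1 read [C1 read: already in S, no change] -> [S,S,S]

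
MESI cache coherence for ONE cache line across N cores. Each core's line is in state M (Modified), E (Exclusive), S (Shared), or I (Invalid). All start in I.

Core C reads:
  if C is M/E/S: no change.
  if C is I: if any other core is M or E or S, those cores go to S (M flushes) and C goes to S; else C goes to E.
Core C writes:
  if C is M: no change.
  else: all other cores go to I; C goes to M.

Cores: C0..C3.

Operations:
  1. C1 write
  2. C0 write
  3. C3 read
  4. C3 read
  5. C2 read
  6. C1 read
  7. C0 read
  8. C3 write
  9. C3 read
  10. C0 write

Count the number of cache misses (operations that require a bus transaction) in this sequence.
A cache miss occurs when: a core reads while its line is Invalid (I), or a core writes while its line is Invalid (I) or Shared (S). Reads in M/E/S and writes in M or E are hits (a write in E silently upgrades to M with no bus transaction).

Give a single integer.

Answer: 7

Derivation:
Op 1: C1 write [C1 write: invalidate none -> C1=M] -> [I,M,I,I] [MISS #1: write from I]
Op 2: C0 write [C0 write: invalidate ['C1=M'] -> C0=M] -> [M,I,I,I] [MISS #2: write from I]
Op 3: C3 read [C3 read from I: others=['C0=M'] -> C3=S, others downsized to S] -> [S,I,I,S] [MISS #3: read from I]
Op 4: C3 read [C3 read: already in S, no change] -> [S,I,I,S] [hit: read from S]
Op 5: C2 read [C2 read from I: others=['C0=S', 'C3=S'] -> C2=S, others downsized to S] -> [S,I,S,S] [MISS #4: read from I]
Op 6: C1 read [C1 read from I: others=['C0=S', 'C2=S', 'C3=S'] -> C1=S, others downsized to S] -> [S,S,S,S] [MISS #5: read from I]
Op 7: C0 read [C0 read: already in S, no change] -> [S,S,S,S] [hit: read from S]
Op 8: C3 write [C3 write: invalidate ['C0=S', 'C1=S', 'C2=S'] -> C3=M] -> [I,I,I,M] [MISS #6: write from S]
Op 9: C3 read [C3 read: already in M, no change] -> [I,I,I,M] [hit: read from M]
Op 10: C0 write [C0 write: invalidate ['C3=M'] -> C0=M] -> [M,I,I,I] [MISS #7: write from I]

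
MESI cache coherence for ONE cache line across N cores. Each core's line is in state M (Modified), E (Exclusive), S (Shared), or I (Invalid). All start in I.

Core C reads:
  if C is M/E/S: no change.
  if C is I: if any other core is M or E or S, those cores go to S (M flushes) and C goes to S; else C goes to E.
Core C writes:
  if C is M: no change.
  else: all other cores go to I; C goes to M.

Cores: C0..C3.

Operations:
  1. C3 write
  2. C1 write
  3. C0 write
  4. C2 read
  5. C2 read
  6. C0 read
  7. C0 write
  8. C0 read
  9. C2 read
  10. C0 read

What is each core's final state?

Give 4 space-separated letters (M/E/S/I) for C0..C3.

Answer: S I S I

Derivation:
Op 1: C3 write [C3 write: invalidate none -> C3=M] -> [I,I,I,M]
Op 2: C1 write [C1 write: invalidate ['C3=M'] -> C1=M] -> [I,M,I,I]
Op 3: C0 write [C0 write: invalidate ['C1=M'] -> C0=M] -> [M,I,I,I]
Op 4: C2 read [C2 read from I: others=['C0=M'] -> C2=S, others downsized to S] -> [S,I,S,I]
Op 5: C2 read [C2 read: already in S, no change] -> [S,I,S,I]
Op 6: C0 read [C0 read: already in S, no change] -> [S,I,S,I]
Op 7: C0 write [C0 write: invalidate ['C2=S'] -> C0=M] -> [M,I,I,I]
Op 8: C0 read [C0 read: already in M, no change] -> [M,I,I,I]
Op 9: C2 read [C2 read from I: others=['C0=M'] -> C2=S, others downsized to S] -> [S,I,S,I]
Op 10: C0 read [C0 read: already in S, no change] -> [S,I,S,I]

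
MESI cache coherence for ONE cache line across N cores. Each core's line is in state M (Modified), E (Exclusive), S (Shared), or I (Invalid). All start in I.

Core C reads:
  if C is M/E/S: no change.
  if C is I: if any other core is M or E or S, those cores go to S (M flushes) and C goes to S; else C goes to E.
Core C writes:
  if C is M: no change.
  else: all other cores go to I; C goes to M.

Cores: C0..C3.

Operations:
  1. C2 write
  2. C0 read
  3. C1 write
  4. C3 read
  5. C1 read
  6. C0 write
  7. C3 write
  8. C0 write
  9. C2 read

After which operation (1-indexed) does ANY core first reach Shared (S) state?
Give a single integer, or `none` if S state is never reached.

Op 1: C2 write [C2 write: invalidate none -> C2=M] -> [I,I,M,I]
Op 2: C0 read [C0 read from I: others=['C2=M'] -> C0=S, others downsized to S] -> [S,I,S,I]
  -> First S state at op 2; remaining ops need not be traced.

Answer: 2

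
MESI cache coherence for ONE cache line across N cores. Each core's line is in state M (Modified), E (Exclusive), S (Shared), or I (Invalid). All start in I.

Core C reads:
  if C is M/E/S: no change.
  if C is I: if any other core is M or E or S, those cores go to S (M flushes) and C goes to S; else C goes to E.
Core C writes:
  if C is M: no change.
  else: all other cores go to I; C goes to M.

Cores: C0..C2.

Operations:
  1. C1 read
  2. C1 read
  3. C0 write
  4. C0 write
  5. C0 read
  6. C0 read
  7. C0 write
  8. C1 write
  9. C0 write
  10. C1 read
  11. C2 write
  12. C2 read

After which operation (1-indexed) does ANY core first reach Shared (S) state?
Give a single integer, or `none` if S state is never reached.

Answer: 10

Derivation:
Op 1: C1 read [C1 read from I: no other sharers -> C1=E (exclusive)] -> [I,E,I]
Op 2: C1 read [C1 read: already in E, no change] -> [I,E,I]
Op 3: C0 write [C0 write: invalidate ['C1=E'] -> C0=M] -> [M,I,I]
Op 4: C0 write [C0 write: already M (modified), no change] -> [M,I,I]
Op 5: C0 read [C0 read: already in M, no change] -> [M,I,I]
Op 6: C0 read [C0 read: already in M, no change] -> [M,I,I]
Op 7: C0 write [C0 write: already M (modified), no change] -> [M,I,I]
Op 8: C1 write [C1 write: invalidate ['C0=M'] -> C1=M] -> [I,M,I]
Op 9: C0 write [C0 write: invalidate ['C1=M'] -> C0=M] -> [M,I,I]
Op 10: C1 read [C1 read from I: others=['C0=M'] -> C1=S, others downsized to S] -> [S,S,I]
  -> First S state at op 10; remaining ops need not be traced.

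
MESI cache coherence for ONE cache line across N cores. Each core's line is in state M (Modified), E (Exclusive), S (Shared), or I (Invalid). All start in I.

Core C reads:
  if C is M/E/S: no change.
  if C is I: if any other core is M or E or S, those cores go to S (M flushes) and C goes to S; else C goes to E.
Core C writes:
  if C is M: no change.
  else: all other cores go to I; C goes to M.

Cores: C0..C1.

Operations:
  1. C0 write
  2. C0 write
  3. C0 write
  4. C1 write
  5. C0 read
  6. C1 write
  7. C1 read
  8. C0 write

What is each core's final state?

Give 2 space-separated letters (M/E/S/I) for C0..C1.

Answer: M I

Derivation:
Op 1: C0 write [C0 write: invalidate none -> C0=M] -> [M,I]
Op 2: C0 write [C0 write: already M (modified), no change] -> [M,I]
Op 3: C0 write [C0 write: already M (modified), no change] -> [M,I]
Op 4: C1 write [C1 write: invalidate ['C0=M'] -> C1=M] -> [I,M]
Op 5: C0 read [C0 read from I: others=['C1=M'] -> C0=S, others downsized to S] -> [S,S]
Op 6: C1 write [C1 write: invalidate ['C0=S'] -> C1=M] -> [I,M]
Op 7: C1 read [C1 read: already in M, no change] -> [I,M]
Op 8: C0 write [C0 write: invalidate ['C1=M'] -> C0=M] -> [M,I]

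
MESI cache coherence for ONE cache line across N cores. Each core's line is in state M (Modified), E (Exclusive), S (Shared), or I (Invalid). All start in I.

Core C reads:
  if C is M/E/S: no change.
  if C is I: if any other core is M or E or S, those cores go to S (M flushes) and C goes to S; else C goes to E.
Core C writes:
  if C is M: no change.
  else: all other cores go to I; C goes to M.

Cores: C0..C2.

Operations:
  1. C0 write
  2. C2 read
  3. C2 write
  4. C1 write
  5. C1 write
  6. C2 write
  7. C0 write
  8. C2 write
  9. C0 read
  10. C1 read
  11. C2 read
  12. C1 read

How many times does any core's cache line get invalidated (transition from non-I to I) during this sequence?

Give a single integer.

Answer: 5

Derivation:
Op 1: C0 write [C0 write: invalidate none -> C0=M] -> [M,I,I] (invalidations this op: 0; running total: 0)
Op 2: C2 read [C2 read from I: others=['C0=M'] -> C2=S, others downsized to S] -> [S,I,S] (invalidations this op: 0; running total: 0)
Op 3: C2 write [C2 write: invalidate ['C0=S'] -> C2=M] -> [I,I,M] (invalidations this op: 1; running total: 1)
Op 4: C1 write [C1 write: invalidate ['C2=M'] -> C1=M] -> [I,M,I] (invalidations this op: 1; running total: 2)
Op 5: C1 write [C1 write: already M (modified), no change] -> [I,M,I] (invalidations this op: 0; running total: 2)
Op 6: C2 write [C2 write: invalidate ['C1=M'] -> C2=M] -> [I,I,M] (invalidations this op: 1; running total: 3)
Op 7: C0 write [C0 write: invalidate ['C2=M'] -> C0=M] -> [M,I,I] (invalidations this op: 1; running total: 4)
Op 8: C2 write [C2 write: invalidate ['C0=M'] -> C2=M] -> [I,I,M] (invalidations this op: 1; running total: 5)
Op 9: C0 read [C0 read from I: others=['C2=M'] -> C0=S, others downsized to S] -> [S,I,S] (invalidations this op: 0; running total: 5)
Op 10: C1 read [C1 read from I: others=['C0=S', 'C2=S'] -> C1=S, others downsized to S] -> [S,S,S] (invalidations this op: 0; running total: 5)
Op 11: C2 read [C2 read: already in S, no change] -> [S,S,S] (invalidations this op: 0; running total: 5)
Op 12: C1 read [C1 read: already in S, no change] -> [S,S,S] (invalidations this op: 0; running total: 5)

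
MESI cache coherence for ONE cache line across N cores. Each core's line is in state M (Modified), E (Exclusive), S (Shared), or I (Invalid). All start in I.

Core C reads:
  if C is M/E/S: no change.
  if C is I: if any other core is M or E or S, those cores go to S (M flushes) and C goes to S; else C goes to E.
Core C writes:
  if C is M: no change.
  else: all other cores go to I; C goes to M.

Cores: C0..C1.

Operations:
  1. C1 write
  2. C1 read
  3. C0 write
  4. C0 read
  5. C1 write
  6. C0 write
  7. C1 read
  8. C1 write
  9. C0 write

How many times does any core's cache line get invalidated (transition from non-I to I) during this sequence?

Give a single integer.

Answer: 5

Derivation:
Op 1: C1 write [C1 write: invalidate none -> C1=M] -> [I,M] (invalidations this op: 0; running total: 0)
Op 2: C1 read [C1 read: already in M, no change] -> [I,M] (invalidations this op: 0; running total: 0)
Op 3: C0 write [C0 write: invalidate ['C1=M'] -> C0=M] -> [M,I] (invalidations this op: 1; running total: 1)
Op 4: C0 read [C0 read: already in M, no change] -> [M,I] (invalidations this op: 0; running total: 1)
Op 5: C1 write [C1 write: invalidate ['C0=M'] -> C1=M] -> [I,M] (invalidations this op: 1; running total: 2)
Op 6: C0 write [C0 write: invalidate ['C1=M'] -> C0=M] -> [M,I] (invalidations this op: 1; running total: 3)
Op 7: C1 read [C1 read from I: others=['C0=M'] -> C1=S, others downsized to S] -> [S,S] (invalidations this op: 0; running total: 3)
Op 8: C1 write [C1 write: invalidate ['C0=S'] -> C1=M] -> [I,M] (invalidations this op: 1; running total: 4)
Op 9: C0 write [C0 write: invalidate ['C1=M'] -> C0=M] -> [M,I] (invalidations this op: 1; running total: 5)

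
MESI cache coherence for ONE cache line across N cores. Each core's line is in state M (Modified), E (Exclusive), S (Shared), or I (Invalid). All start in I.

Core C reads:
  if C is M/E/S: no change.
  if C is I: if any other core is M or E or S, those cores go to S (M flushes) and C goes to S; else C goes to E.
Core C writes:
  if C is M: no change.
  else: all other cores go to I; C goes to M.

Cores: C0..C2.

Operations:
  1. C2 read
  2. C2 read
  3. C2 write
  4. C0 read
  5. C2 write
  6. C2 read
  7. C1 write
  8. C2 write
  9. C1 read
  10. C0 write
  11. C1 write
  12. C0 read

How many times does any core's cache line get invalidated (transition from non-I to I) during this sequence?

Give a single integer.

Op 1: C2 read [C2 read from I: no other sharers -> C2=E (exclusive)] -> [I,I,E] (invalidations this op: 0; running total: 0)
Op 2: C2 read [C2 read: already in E, no change] -> [I,I,E] (invalidations this op: 0; running total: 0)
Op 3: C2 write [C2 write: invalidate none -> C2=M] -> [I,I,M] (invalidations this op: 0; running total: 0)
Op 4: C0 read [C0 read from I: others=['C2=M'] -> C0=S, others downsized to S] -> [S,I,S] (invalidations this op: 0; running total: 0)
Op 5: C2 write [C2 write: invalidate ['C0=S'] -> C2=M] -> [I,I,M] (invalidations this op: 1; running total: 1)
Op 6: C2 read [C2 read: already in M, no change] -> [I,I,M] (invalidations this op: 0; running total: 1)
Op 7: C1 write [C1 write: invalidate ['C2=M'] -> C1=M] -> [I,M,I] (invalidations this op: 1; running total: 2)
Op 8: C2 write [C2 write: invalidate ['C1=M'] -> C2=M] -> [I,I,M] (invalidations this op: 1; running total: 3)
Op 9: C1 read [C1 read from I: others=['C2=M'] -> C1=S, others downsized to S] -> [I,S,S] (invalidations this op: 0; running total: 3)
Op 10: C0 write [C0 write: invalidate ['C1=S', 'C2=S'] -> C0=M] -> [M,I,I] (invalidations this op: 2; running total: 5)
Op 11: C1 write [C1 write: invalidate ['C0=M'] -> C1=M] -> [I,M,I] (invalidations this op: 1; running total: 6)
Op 12: C0 read [C0 read from I: others=['C1=M'] -> C0=S, others downsized to S] -> [S,S,I] (invalidations this op: 0; running total: 6)

Answer: 6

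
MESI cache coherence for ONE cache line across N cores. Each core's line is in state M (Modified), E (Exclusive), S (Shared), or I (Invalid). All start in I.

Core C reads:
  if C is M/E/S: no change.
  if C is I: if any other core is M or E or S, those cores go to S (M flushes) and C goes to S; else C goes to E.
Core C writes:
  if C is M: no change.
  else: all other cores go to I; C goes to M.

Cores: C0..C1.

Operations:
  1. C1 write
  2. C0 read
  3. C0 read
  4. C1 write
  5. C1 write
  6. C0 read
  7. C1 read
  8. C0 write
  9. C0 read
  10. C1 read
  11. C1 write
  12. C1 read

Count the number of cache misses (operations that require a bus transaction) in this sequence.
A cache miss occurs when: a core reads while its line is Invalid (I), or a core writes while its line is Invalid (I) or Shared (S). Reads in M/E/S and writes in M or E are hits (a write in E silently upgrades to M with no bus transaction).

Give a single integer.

Op 1: C1 write [C1 write: invalidate none -> C1=M] -> [I,M] [MISS #1: write from I]
Op 2: C0 read [C0 read from I: others=['C1=M'] -> C0=S, others downsized to S] -> [S,S] [MISS #2: read from I]
Op 3: C0 read [C0 read: already in S, no change] -> [S,S] [hit: read from S]
Op 4: C1 write [C1 write: invalidate ['C0=S'] -> C1=M] -> [I,M] [MISS #3: write from S]
Op 5: C1 write [C1 write: already M (modified), no change] -> [I,M] [hit: write from M]
Op 6: C0 read [C0 read from I: others=['C1=M'] -> C0=S, others downsized to S] -> [S,S] [MISS #4: read from I]
Op 7: C1 read [C1 read: already in S, no change] -> [S,S] [hit: read from S]
Op 8: C0 write [C0 write: invalidate ['C1=S'] -> C0=M] -> [M,I] [MISS #5: write from S]
Op 9: C0 read [C0 read: already in M, no change] -> [M,I] [hit: read from M]
Op 10: C1 read [C1 read from I: others=['C0=M'] -> C1=S, others downsized to S] -> [S,S] [MISS #6: read from I]
Op 11: C1 write [C1 write: invalidate ['C0=S'] -> C1=M] -> [I,M] [MISS #7: write from S]
Op 12: C1 read [C1 read: already in M, no change] -> [I,M] [hit: read from M]

Answer: 7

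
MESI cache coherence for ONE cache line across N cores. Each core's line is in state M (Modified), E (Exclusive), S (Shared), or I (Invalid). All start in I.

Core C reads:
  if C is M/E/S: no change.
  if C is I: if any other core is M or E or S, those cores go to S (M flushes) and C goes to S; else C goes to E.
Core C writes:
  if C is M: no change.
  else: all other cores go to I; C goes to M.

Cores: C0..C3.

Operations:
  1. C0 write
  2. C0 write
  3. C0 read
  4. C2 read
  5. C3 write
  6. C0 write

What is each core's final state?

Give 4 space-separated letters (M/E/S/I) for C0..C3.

Answer: M I I I

Derivation:
Op 1: C0 write [C0 write: invalidate none -> C0=M] -> [M,I,I,I]
Op 2: C0 write [C0 write: already M (modified), no change] -> [M,I,I,I]
Op 3: C0 read [C0 read: already in M, no change] -> [M,I,I,I]
Op 4: C2 read [C2 read from I: others=['C0=M'] -> C2=S, others downsized to S] -> [S,I,S,I]
Op 5: C3 write [C3 write: invalidate ['C0=S', 'C2=S'] -> C3=M] -> [I,I,I,M]
Op 6: C0 write [C0 write: invalidate ['C3=M'] -> C0=M] -> [M,I,I,I]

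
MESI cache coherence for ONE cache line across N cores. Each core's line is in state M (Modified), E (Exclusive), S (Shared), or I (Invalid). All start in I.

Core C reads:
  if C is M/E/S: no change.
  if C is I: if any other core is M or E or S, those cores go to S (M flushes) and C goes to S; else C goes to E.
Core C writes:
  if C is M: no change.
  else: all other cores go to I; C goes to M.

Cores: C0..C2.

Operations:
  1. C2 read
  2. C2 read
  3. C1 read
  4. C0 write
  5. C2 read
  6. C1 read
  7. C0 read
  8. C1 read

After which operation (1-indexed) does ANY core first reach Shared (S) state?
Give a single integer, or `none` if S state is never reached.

Op 1: C2 read [C2 read from I: no other sharers -> C2=E (exclusive)] -> [I,I,E]
Op 2: C2 read [C2 read: already in E, no change] -> [I,I,E]
Op 3: C1 read [C1 read from I: others=['C2=E'] -> C1=S, others downsized to S] -> [I,S,S]
  -> First S state at op 3; remaining ops need not be traced.

Answer: 3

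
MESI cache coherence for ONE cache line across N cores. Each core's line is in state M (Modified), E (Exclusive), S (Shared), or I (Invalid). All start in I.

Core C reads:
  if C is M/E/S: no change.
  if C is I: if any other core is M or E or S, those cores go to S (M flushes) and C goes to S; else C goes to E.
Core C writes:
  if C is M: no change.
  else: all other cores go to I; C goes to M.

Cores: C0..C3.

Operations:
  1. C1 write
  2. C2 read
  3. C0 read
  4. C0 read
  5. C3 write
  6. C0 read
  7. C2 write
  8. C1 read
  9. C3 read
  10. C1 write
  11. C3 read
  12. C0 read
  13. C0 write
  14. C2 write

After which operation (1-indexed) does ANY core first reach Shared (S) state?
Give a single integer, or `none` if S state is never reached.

Answer: 2

Derivation:
Op 1: C1 write [C1 write: invalidate none -> C1=M] -> [I,M,I,I]
Op 2: C2 read [C2 read from I: others=['C1=M'] -> C2=S, others downsized to S] -> [I,S,S,I]
  -> First S state at op 2; remaining ops need not be traced.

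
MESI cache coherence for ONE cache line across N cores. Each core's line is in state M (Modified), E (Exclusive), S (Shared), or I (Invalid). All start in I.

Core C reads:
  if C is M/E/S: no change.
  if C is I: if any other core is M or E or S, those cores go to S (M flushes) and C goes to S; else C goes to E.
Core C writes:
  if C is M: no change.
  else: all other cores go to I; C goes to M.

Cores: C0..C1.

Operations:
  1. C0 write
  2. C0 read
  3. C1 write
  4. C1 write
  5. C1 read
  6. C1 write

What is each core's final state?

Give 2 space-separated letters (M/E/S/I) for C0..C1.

Answer: I M

Derivation:
Op 1: C0 write [C0 write: invalidate none -> C0=M] -> [M,I]
Op 2: C0 read [C0 read: already in M, no change] -> [M,I]
Op 3: C1 write [C1 write: invalidate ['C0=M'] -> C1=M] -> [I,M]
Op 4: C1 write [C1 write: already M (modified), no change] -> [I,M]
Op 5: C1 read [C1 read: already in M, no change] -> [I,M]
Op 6: C1 write [C1 write: already M (modified), no change] -> [I,M]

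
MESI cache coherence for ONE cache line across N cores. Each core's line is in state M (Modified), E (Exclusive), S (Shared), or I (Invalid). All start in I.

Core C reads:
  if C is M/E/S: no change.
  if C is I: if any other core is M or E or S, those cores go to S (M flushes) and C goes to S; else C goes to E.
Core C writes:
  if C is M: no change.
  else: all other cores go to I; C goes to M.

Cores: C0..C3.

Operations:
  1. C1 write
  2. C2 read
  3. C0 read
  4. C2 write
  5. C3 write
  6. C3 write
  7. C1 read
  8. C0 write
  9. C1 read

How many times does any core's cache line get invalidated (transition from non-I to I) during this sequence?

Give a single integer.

Op 1: C1 write [C1 write: invalidate none -> C1=M] -> [I,M,I,I] (invalidations this op: 0; running total: 0)
Op 2: C2 read [C2 read from I: others=['C1=M'] -> C2=S, others downsized to S] -> [I,S,S,I] (invalidations this op: 0; running total: 0)
Op 3: C0 read [C0 read from I: others=['C1=S', 'C2=S'] -> C0=S, others downsized to S] -> [S,S,S,I] (invalidations this op: 0; running total: 0)
Op 4: C2 write [C2 write: invalidate ['C0=S', 'C1=S'] -> C2=M] -> [I,I,M,I] (invalidations this op: 2; running total: 2)
Op 5: C3 write [C3 write: invalidate ['C2=M'] -> C3=M] -> [I,I,I,M] (invalidations this op: 1; running total: 3)
Op 6: C3 write [C3 write: already M (modified), no change] -> [I,I,I,M] (invalidations this op: 0; running total: 3)
Op 7: C1 read [C1 read from I: others=['C3=M'] -> C1=S, others downsized to S] -> [I,S,I,S] (invalidations this op: 0; running total: 3)
Op 8: C0 write [C0 write: invalidate ['C1=S', 'C3=S'] -> C0=M] -> [M,I,I,I] (invalidations this op: 2; running total: 5)
Op 9: C1 read [C1 read from I: others=['C0=M'] -> C1=S, others downsized to S] -> [S,S,I,I] (invalidations this op: 0; running total: 5)

Answer: 5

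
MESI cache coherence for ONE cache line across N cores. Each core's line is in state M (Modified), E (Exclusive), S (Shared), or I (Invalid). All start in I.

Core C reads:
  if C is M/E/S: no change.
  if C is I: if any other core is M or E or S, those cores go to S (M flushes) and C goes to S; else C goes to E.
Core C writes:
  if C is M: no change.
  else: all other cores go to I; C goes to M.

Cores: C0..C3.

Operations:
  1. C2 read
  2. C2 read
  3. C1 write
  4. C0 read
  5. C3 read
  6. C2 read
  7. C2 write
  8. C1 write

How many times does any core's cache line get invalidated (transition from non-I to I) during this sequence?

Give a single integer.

Answer: 5

Derivation:
Op 1: C2 read [C2 read from I: no other sharers -> C2=E (exclusive)] -> [I,I,E,I] (invalidations this op: 0; running total: 0)
Op 2: C2 read [C2 read: already in E, no change] -> [I,I,E,I] (invalidations this op: 0; running total: 0)
Op 3: C1 write [C1 write: invalidate ['C2=E'] -> C1=M] -> [I,M,I,I] (invalidations this op: 1; running total: 1)
Op 4: C0 read [C0 read from I: others=['C1=M'] -> C0=S, others downsized to S] -> [S,S,I,I] (invalidations this op: 0; running total: 1)
Op 5: C3 read [C3 read from I: others=['C0=S', 'C1=S'] -> C3=S, others downsized to S] -> [S,S,I,S] (invalidations this op: 0; running total: 1)
Op 6: C2 read [C2 read from I: others=['C0=S', 'C1=S', 'C3=S'] -> C2=S, others downsized to S] -> [S,S,S,S] (invalidations this op: 0; running total: 1)
Op 7: C2 write [C2 write: invalidate ['C0=S', 'C1=S', 'C3=S'] -> C2=M] -> [I,I,M,I] (invalidations this op: 3; running total: 4)
Op 8: C1 write [C1 write: invalidate ['C2=M'] -> C1=M] -> [I,M,I,I] (invalidations this op: 1; running total: 5)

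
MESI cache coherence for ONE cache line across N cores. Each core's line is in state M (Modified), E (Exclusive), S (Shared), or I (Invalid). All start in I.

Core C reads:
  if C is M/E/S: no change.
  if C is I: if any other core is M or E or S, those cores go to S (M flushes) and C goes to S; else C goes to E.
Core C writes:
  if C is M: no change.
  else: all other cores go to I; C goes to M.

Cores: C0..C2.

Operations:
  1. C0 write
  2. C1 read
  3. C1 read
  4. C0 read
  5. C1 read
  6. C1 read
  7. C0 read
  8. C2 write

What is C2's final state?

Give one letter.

Answer: M

Derivation:
Op 1: C0 write [C0 write: invalidate none -> C0=M] -> [M,I,I]
Op 2: C1 read [C1 read from I: others=['C0=M'] -> C1=S, others downsized to S] -> [S,S,I]
Op 3: C1 read [C1 read: already in S, no change] -> [S,S,I]
Op 4: C0 read [C0 read: already in S, no change] -> [S,S,I]
Op 5: C1 read [C1 read: already in S, no change] -> [S,S,I]
Op 6: C1 read [C1 read: already in S, no change] -> [S,S,I]
Op 7: C0 read [C0 read: already in S, no change] -> [S,S,I]
Op 8: C2 write [C2 write: invalidate ['C0=S', 'C1=S'] -> C2=M] -> [I,I,M]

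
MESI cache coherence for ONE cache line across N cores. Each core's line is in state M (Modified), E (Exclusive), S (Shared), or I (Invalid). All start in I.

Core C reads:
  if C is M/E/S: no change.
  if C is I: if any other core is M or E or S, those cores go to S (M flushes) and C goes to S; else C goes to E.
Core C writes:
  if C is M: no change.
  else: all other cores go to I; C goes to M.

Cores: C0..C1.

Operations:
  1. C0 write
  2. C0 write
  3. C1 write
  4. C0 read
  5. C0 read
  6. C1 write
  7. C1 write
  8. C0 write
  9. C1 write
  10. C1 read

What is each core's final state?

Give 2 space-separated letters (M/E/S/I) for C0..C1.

Op 1: C0 write [C0 write: invalidate none -> C0=M] -> [M,I]
Op 2: C0 write [C0 write: already M (modified), no change] -> [M,I]
Op 3: C1 write [C1 write: invalidate ['C0=M'] -> C1=M] -> [I,M]
Op 4: C0 read [C0 read from I: others=['C1=M'] -> C0=S, others downsized to S] -> [S,S]
Op 5: C0 read [C0 read: already in S, no change] -> [S,S]
Op 6: C1 write [C1 write: invalidate ['C0=S'] -> C1=M] -> [I,M]
Op 7: C1 write [C1 write: already M (modified), no change] -> [I,M]
Op 8: C0 write [C0 write: invalidate ['C1=M'] -> C0=M] -> [M,I]
Op 9: C1 write [C1 write: invalidate ['C0=M'] -> C1=M] -> [I,M]
Op 10: C1 read [C1 read: already in M, no change] -> [I,M]

Answer: I M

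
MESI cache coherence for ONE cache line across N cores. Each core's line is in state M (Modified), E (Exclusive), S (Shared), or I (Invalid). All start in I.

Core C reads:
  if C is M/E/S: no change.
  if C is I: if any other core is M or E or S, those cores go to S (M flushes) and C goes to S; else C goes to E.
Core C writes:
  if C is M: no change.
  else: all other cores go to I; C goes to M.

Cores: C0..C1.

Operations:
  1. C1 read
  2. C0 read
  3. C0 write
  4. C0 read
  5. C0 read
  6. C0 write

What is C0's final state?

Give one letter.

Op 1: C1 read [C1 read from I: no other sharers -> C1=E (exclusive)] -> [I,E]
Op 2: C0 read [C0 read from I: others=['C1=E'] -> C0=S, others downsized to S] -> [S,S]
Op 3: C0 write [C0 write: invalidate ['C1=S'] -> C0=M] -> [M,I]
Op 4: C0 read [C0 read: already in M, no change] -> [M,I]
Op 5: C0 read [C0 read: already in M, no change] -> [M,I]
Op 6: C0 write [C0 write: already M (modified), no change] -> [M,I]

Answer: M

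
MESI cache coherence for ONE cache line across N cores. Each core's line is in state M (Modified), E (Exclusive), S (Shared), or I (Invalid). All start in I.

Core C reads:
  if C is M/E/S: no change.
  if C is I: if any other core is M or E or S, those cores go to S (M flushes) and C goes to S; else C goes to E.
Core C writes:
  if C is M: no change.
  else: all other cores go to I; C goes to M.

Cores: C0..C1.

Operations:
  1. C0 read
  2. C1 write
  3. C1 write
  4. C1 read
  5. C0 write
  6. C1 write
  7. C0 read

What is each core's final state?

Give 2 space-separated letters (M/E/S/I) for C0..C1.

Answer: S S

Derivation:
Op 1: C0 read [C0 read from I: no other sharers -> C0=E (exclusive)] -> [E,I]
Op 2: C1 write [C1 write: invalidate ['C0=E'] -> C1=M] -> [I,M]
Op 3: C1 write [C1 write: already M (modified), no change] -> [I,M]
Op 4: C1 read [C1 read: already in M, no change] -> [I,M]
Op 5: C0 write [C0 write: invalidate ['C1=M'] -> C0=M] -> [M,I]
Op 6: C1 write [C1 write: invalidate ['C0=M'] -> C1=M] -> [I,M]
Op 7: C0 read [C0 read from I: others=['C1=M'] -> C0=S, others downsized to S] -> [S,S]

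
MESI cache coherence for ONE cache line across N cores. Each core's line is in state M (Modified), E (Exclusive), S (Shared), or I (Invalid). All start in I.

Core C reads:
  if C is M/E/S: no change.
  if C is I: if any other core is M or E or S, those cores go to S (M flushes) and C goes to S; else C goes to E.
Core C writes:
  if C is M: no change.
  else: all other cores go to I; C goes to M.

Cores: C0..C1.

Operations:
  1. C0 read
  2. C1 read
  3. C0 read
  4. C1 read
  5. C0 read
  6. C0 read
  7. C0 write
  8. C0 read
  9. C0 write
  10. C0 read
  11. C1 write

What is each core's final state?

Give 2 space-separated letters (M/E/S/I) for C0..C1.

Op 1: C0 read [C0 read from I: no other sharers -> C0=E (exclusive)] -> [E,I]
Op 2: C1 read [C1 read from I: others=['C0=E'] -> C1=S, others downsized to S] -> [S,S]
Op 3: C0 read [C0 read: already in S, no change] -> [S,S]
Op 4: C1 read [C1 read: already in S, no change] -> [S,S]
Op 5: C0 read [C0 read: already in S, no change] -> [S,S]
Op 6: C0 read [C0 read: already in S, no change] -> [S,S]
Op 7: C0 write [C0 write: invalidate ['C1=S'] -> C0=M] -> [M,I]
Op 8: C0 read [C0 read: already in M, no change] -> [M,I]
Op 9: C0 write [C0 write: already M (modified), no change] -> [M,I]
Op 10: C0 read [C0 read: already in M, no change] -> [M,I]
Op 11: C1 write [C1 write: invalidate ['C0=M'] -> C1=M] -> [I,M]

Answer: I M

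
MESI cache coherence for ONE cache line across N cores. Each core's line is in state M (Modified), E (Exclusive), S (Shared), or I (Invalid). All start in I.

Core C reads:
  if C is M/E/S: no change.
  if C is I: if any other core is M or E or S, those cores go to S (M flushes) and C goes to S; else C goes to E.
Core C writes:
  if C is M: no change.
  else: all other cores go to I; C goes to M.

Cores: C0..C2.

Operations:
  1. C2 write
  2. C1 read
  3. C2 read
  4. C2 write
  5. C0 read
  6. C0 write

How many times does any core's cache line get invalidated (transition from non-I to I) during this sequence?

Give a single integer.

Answer: 2

Derivation:
Op 1: C2 write [C2 write: invalidate none -> C2=M] -> [I,I,M] (invalidations this op: 0; running total: 0)
Op 2: C1 read [C1 read from I: others=['C2=M'] -> C1=S, others downsized to S] -> [I,S,S] (invalidations this op: 0; running total: 0)
Op 3: C2 read [C2 read: already in S, no change] -> [I,S,S] (invalidations this op: 0; running total: 0)
Op 4: C2 write [C2 write: invalidate ['C1=S'] -> C2=M] -> [I,I,M] (invalidations this op: 1; running total: 1)
Op 5: C0 read [C0 read from I: others=['C2=M'] -> C0=S, others downsized to S] -> [S,I,S] (invalidations this op: 0; running total: 1)
Op 6: C0 write [C0 write: invalidate ['C2=S'] -> C0=M] -> [M,I,I] (invalidations this op: 1; running total: 2)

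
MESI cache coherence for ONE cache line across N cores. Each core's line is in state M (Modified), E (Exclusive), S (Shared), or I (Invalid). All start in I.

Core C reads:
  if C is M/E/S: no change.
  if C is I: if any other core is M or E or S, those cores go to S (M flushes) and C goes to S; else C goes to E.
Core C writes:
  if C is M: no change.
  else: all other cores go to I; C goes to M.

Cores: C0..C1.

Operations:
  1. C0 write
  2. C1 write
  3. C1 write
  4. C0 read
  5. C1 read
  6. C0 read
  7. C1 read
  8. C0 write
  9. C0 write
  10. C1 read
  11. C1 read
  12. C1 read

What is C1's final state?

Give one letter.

Answer: S

Derivation:
Op 1: C0 write [C0 write: invalidate none -> C0=M] -> [M,I]
Op 2: C1 write [C1 write: invalidate ['C0=M'] -> C1=M] -> [I,M]
Op 3: C1 write [C1 write: already M (modified), no change] -> [I,M]
Op 4: C0 read [C0 read from I: others=['C1=M'] -> C0=S, others downsized to S] -> [S,S]
Op 5: C1 read [C1 read: already in S, no change] -> [S,S]
Op 6: C0 read [C0 read: already in S, no change] -> [S,S]
Op 7: C1 read [C1 read: already in S, no change] -> [S,S]
Op 8: C0 write [C0 write: invalidate ['C1=S'] -> C0=M] -> [M,I]
Op 9: C0 write [C0 write: already M (modified), no change] -> [M,I]
Op 10: C1 read [C1 read from I: others=['C0=M'] -> C1=S, others downsized to S] -> [S,S]
Op 11: C1 read [C1 read: already in S, no change] -> [S,S]
Op 12: C1 read [C1 read: already in S, no change] -> [S,S]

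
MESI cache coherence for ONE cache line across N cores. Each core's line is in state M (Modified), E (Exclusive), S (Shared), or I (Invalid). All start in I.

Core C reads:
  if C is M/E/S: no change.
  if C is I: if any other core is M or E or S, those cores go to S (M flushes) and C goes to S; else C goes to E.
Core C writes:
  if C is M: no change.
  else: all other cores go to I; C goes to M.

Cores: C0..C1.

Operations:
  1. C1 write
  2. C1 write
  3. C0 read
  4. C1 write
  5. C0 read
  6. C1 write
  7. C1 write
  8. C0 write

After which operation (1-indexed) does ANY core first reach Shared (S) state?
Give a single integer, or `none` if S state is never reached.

Op 1: C1 write [C1 write: invalidate none -> C1=M] -> [I,M]
Op 2: C1 write [C1 write: already M (modified), no change] -> [I,M]
Op 3: C0 read [C0 read from I: others=['C1=M'] -> C0=S, others downsized to S] -> [S,S]
  -> First S state at op 3; remaining ops need not be traced.

Answer: 3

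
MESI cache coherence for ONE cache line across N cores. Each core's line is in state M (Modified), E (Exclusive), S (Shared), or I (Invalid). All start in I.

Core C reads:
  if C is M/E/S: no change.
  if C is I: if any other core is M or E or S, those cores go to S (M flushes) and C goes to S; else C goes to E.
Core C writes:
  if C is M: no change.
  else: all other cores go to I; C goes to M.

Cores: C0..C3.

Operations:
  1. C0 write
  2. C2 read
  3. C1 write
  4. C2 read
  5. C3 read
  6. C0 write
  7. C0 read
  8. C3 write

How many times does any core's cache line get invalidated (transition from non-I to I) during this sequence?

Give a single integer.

Answer: 6

Derivation:
Op 1: C0 write [C0 write: invalidate none -> C0=M] -> [M,I,I,I] (invalidations this op: 0; running total: 0)
Op 2: C2 read [C2 read from I: others=['C0=M'] -> C2=S, others downsized to S] -> [S,I,S,I] (invalidations this op: 0; running total: 0)
Op 3: C1 write [C1 write: invalidate ['C0=S', 'C2=S'] -> C1=M] -> [I,M,I,I] (invalidations this op: 2; running total: 2)
Op 4: C2 read [C2 read from I: others=['C1=M'] -> C2=S, others downsized to S] -> [I,S,S,I] (invalidations this op: 0; running total: 2)
Op 5: C3 read [C3 read from I: others=['C1=S', 'C2=S'] -> C3=S, others downsized to S] -> [I,S,S,S] (invalidations this op: 0; running total: 2)
Op 6: C0 write [C0 write: invalidate ['C1=S', 'C2=S', 'C3=S'] -> C0=M] -> [M,I,I,I] (invalidations this op: 3; running total: 5)
Op 7: C0 read [C0 read: already in M, no change] -> [M,I,I,I] (invalidations this op: 0; running total: 5)
Op 8: C3 write [C3 write: invalidate ['C0=M'] -> C3=M] -> [I,I,I,M] (invalidations this op: 1; running total: 6)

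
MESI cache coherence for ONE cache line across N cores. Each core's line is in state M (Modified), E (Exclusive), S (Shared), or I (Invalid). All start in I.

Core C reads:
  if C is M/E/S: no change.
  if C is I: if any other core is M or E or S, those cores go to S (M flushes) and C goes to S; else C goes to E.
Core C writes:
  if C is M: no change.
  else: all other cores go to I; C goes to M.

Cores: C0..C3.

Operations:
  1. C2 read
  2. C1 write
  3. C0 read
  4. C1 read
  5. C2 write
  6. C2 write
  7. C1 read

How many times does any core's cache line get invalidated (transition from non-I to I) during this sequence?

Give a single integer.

Answer: 3

Derivation:
Op 1: C2 read [C2 read from I: no other sharers -> C2=E (exclusive)] -> [I,I,E,I] (invalidations this op: 0; running total: 0)
Op 2: C1 write [C1 write: invalidate ['C2=E'] -> C1=M] -> [I,M,I,I] (invalidations this op: 1; running total: 1)
Op 3: C0 read [C0 read from I: others=['C1=M'] -> C0=S, others downsized to S] -> [S,S,I,I] (invalidations this op: 0; running total: 1)
Op 4: C1 read [C1 read: already in S, no change] -> [S,S,I,I] (invalidations this op: 0; running total: 1)
Op 5: C2 write [C2 write: invalidate ['C0=S', 'C1=S'] -> C2=M] -> [I,I,M,I] (invalidations this op: 2; running total: 3)
Op 6: C2 write [C2 write: already M (modified), no change] -> [I,I,M,I] (invalidations this op: 0; running total: 3)
Op 7: C1 read [C1 read from I: others=['C2=M'] -> C1=S, others downsized to S] -> [I,S,S,I] (invalidations this op: 0; running total: 3)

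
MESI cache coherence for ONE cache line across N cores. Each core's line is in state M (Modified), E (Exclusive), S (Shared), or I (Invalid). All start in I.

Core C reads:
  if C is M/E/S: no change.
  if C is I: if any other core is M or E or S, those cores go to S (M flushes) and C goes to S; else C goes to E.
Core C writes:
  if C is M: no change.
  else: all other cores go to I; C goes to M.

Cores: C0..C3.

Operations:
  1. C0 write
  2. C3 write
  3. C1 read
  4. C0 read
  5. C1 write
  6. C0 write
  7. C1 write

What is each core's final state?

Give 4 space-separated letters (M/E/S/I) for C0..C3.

Answer: I M I I

Derivation:
Op 1: C0 write [C0 write: invalidate none -> C0=M] -> [M,I,I,I]
Op 2: C3 write [C3 write: invalidate ['C0=M'] -> C3=M] -> [I,I,I,M]
Op 3: C1 read [C1 read from I: others=['C3=M'] -> C1=S, others downsized to S] -> [I,S,I,S]
Op 4: C0 read [C0 read from I: others=['C1=S', 'C3=S'] -> C0=S, others downsized to S] -> [S,S,I,S]
Op 5: C1 write [C1 write: invalidate ['C0=S', 'C3=S'] -> C1=M] -> [I,M,I,I]
Op 6: C0 write [C0 write: invalidate ['C1=M'] -> C0=M] -> [M,I,I,I]
Op 7: C1 write [C1 write: invalidate ['C0=M'] -> C1=M] -> [I,M,I,I]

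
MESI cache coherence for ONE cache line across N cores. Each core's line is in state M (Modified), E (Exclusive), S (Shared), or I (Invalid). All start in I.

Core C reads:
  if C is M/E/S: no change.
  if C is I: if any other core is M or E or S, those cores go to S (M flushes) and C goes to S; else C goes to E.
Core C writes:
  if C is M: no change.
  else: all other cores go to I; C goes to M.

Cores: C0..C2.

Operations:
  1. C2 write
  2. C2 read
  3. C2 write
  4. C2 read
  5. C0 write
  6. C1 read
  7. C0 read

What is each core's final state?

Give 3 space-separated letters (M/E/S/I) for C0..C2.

Answer: S S I

Derivation:
Op 1: C2 write [C2 write: invalidate none -> C2=M] -> [I,I,M]
Op 2: C2 read [C2 read: already in M, no change] -> [I,I,M]
Op 3: C2 write [C2 write: already M (modified), no change] -> [I,I,M]
Op 4: C2 read [C2 read: already in M, no change] -> [I,I,M]
Op 5: C0 write [C0 write: invalidate ['C2=M'] -> C0=M] -> [M,I,I]
Op 6: C1 read [C1 read from I: others=['C0=M'] -> C1=S, others downsized to S] -> [S,S,I]
Op 7: C0 read [C0 read: already in S, no change] -> [S,S,I]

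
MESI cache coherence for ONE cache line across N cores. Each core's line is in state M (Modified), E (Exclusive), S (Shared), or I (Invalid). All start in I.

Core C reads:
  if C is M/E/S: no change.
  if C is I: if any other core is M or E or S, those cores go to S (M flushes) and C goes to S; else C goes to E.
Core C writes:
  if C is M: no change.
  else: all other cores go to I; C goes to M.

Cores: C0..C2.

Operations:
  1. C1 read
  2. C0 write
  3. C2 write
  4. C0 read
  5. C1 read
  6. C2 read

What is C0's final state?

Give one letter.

Op 1: C1 read [C1 read from I: no other sharers -> C1=E (exclusive)] -> [I,E,I]
Op 2: C0 write [C0 write: invalidate ['C1=E'] -> C0=M] -> [M,I,I]
Op 3: C2 write [C2 write: invalidate ['C0=M'] -> C2=M] -> [I,I,M]
Op 4: C0 read [C0 read from I: others=['C2=M'] -> C0=S, others downsized to S] -> [S,I,S]
Op 5: C1 read [C1 read from I: others=['C0=S', 'C2=S'] -> C1=S, others downsized to S] -> [S,S,S]
Op 6: C2 read [C2 read: already in S, no change] -> [S,S,S]

Answer: S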